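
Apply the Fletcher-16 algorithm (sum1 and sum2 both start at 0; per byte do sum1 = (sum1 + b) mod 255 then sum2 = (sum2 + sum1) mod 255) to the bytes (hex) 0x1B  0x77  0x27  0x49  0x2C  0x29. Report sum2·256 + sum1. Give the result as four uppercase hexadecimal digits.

Running sums (mod 255):
  after byte 0 (0x1B): sum1=27, sum2=27
  after byte 1 (0x77): sum1=146, sum2=173
  after byte 2 (0x27): sum1=185, sum2=103
  after byte 3 (0x49): sum1=3, sum2=106
  after byte 4 (0x2C): sum1=47, sum2=153
  after byte 5 (0x29): sum1=88, sum2=241
Checksum = sum2·256 + sum1 = 241·256 + 88 = 61784 = 0xF158.

F158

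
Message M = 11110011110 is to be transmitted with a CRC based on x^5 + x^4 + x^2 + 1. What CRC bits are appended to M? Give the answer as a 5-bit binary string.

Append 5 zeros: 1111001111000000. Divide by 110101 (XOR where the leading bit is 1):
  pos 0: 111100 XOR 110101 = 001001
  pos 2: 100111 XOR 110101 = 010010
  pos 3: 100101 XOR 110101 = 010000
  pos 4: 100001 XOR 110101 = 010100
  pos 5: 101000 XOR 110101 = 011101
  pos 6: 111010 XOR 110101 = 001111
  pos 8: 111100 XOR 110101 = 001001
  pos 10: 100100 XOR 110101 = 010001
Remainder (last 5 bits) = 10001. This is the CRC / FCS.

10001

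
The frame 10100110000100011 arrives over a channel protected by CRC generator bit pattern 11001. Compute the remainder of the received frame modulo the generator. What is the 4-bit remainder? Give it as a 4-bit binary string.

Modulo-2 division of 10100110000100011 by 11001:
  pos 0: 10100 XOR 11001 = 01101
  pos 1: 11011 XOR 11001 = 00010
  pos 4: 10100 XOR 11001 = 01101
  pos 5: 11010 XOR 11001 = 00011
  pos 8: 11010 XOR 11001 = 00011
  pos 11: 11001 XOR 11001 = 00000
Remainder = 0001 (nonzero — an error is detected).

0001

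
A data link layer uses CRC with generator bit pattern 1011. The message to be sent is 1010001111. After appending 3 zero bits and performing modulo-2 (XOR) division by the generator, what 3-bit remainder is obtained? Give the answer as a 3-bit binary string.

011

Append 3 zeros: 1010001111000. Divide by 1011 (XOR where the leading bit is 1):
  pos 0: 1010 XOR 1011 = 0001
  pos 3: 1001 XOR 1011 = 0010
  pos 5: 1011 XOR 1011 = 0000
  pos 9: 1000 XOR 1011 = 0011
Remainder (last 3 bits) = 011. This is the CRC / FCS.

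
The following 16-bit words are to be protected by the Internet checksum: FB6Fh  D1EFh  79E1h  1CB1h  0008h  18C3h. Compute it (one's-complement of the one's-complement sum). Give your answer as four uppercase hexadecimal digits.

One's-complement addition (fold any carry out of bit 15 back into bit 0):
  0xFB6F + 0xD1EF = 0x1CD5E → wrap carry → 0xCD5F
  0xCD5F + 0x79E1 = 0x14740 → wrap carry → 0x4741
  0x4741 + 0x1CB1 = 0x063F2
  0x63F2 + 0x0008 = 0x063FA
  0x63FA + 0x18C3 = 0x07CBD
One's-complement sum = 0x7CBD.
Checksum = ~0x7CBD & 0xFFFF = 0x8342.

8342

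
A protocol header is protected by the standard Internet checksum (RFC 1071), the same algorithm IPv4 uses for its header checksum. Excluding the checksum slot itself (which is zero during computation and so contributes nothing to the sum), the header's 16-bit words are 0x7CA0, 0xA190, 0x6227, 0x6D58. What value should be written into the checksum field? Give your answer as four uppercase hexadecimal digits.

One's-complement addition (fold any carry out of bit 15 back into bit 0):
  0x7CA0 + 0xA190 = 0x11E30 → wrap carry → 0x1E31
  0x1E31 + 0x6227 = 0x08058
  0x8058 + 0x6D58 = 0x0EDB0
One's-complement sum = 0xEDB0.
Checksum = ~0xEDB0 & 0xFFFF = 0x124F.

124F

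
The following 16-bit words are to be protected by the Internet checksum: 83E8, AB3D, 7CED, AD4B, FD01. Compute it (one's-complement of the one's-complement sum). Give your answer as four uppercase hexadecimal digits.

A99E

One's-complement addition (fold any carry out of bit 15 back into bit 0):
  0x83E8 + 0xAB3D = 0x12F25 → wrap carry → 0x2F26
  0x2F26 + 0x7CED = 0x0AC13
  0xAC13 + 0xAD4B = 0x1595E → wrap carry → 0x595F
  0x595F + 0xFD01 = 0x15660 → wrap carry → 0x5661
One's-complement sum = 0x5661.
Checksum = ~0x5661 & 0xFFFF = 0xA99E.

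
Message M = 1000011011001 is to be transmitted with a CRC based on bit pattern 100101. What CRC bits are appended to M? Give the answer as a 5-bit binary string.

01000

Append 5 zeros: 100001101100100000. Divide by 100101 (XOR where the leading bit is 1):
  pos 0: 100001 XOR 100101 = 000100
  pos 3: 100101 XOR 100101 = 000000
  pos 9: 100100 XOR 100101 = 000001
Remainder (last 5 bits) = 01000. This is the CRC / FCS.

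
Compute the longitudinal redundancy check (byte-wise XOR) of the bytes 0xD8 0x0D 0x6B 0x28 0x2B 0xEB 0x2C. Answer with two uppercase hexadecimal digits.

XOR the bytes together:
  start with 0xD8
  0xD8 ⊕ 0x0D = 0xD5
  0xD5 ⊕ 0x6B = 0xBE
  0xBE ⊕ 0x28 = 0x96
  0x96 ⊕ 0x2B = 0xBD
  0xBD ⊕ 0xEB = 0x56
  0x56 ⊕ 0x2C = 0x7A

7A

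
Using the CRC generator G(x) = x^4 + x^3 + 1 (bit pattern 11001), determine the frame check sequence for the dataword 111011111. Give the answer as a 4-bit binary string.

Append 4 zeros: 1110111110000. Divide by 11001 (XOR where the leading bit is 1):
  pos 0: 11101 XOR 11001 = 00100
  pos 2: 10011 XOR 11001 = 01010
  pos 3: 10101 XOR 11001 = 01100
  pos 4: 11001 XOR 11001 = 00000
Remainder (last 4 bits) = 0000. This is the CRC / FCS.

0000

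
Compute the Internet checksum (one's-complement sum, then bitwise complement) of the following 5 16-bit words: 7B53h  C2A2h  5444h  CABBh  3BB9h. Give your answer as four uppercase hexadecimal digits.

6750

One's-complement addition (fold any carry out of bit 15 back into bit 0):
  0x7B53 + 0xC2A2 = 0x13DF5 → wrap carry → 0x3DF6
  0x3DF6 + 0x5444 = 0x0923A
  0x923A + 0xCABB = 0x15CF5 → wrap carry → 0x5CF6
  0x5CF6 + 0x3BB9 = 0x098AF
One's-complement sum = 0x98AF.
Checksum = ~0x98AF & 0xFFFF = 0x6750.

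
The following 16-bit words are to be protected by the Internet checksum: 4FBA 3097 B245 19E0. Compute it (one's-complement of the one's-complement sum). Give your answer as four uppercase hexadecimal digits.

B388

One's-complement addition (fold any carry out of bit 15 back into bit 0):
  0x4FBA + 0x3097 = 0x08051
  0x8051 + 0xB245 = 0x13296 → wrap carry → 0x3297
  0x3297 + 0x19E0 = 0x04C77
One's-complement sum = 0x4C77.
Checksum = ~0x4C77 & 0xFFFF = 0xB388.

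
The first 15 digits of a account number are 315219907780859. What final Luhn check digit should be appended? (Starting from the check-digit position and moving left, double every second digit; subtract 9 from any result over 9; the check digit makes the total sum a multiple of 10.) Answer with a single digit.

0

Partial digits right→left: 9 5 8 0 8 7 7 0 9 9 1 2 5 1 3
Double every second digit counting from the check-digit position (so the 1st, 3rd, 5th, ... of the partial from the right).
  doubled (with −9 where >9): 9 7 7 5 9 2 1 6 → sum 46
  kept as-is: 5 0 7 0 9 2 1 → sum 24
Total = 46 + 24 = 70.
Check digit = (10 − (70 mod 10)) mod 10 = 0.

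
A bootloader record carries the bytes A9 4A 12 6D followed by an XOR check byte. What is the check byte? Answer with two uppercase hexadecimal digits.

XOR the bytes together:
  start with 0xA9
  0xA9 ⊕ 0x4A = 0xE3
  0xE3 ⊕ 0x12 = 0xF1
  0xF1 ⊕ 0x6D = 0x9C

9C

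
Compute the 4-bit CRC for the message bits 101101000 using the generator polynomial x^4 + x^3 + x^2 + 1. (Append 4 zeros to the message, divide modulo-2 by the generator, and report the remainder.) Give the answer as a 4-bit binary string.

1010

Append 4 zeros: 1011010000000. Divide by 11101 (XOR where the leading bit is 1):
  pos 0: 10110 XOR 11101 = 01011
  pos 1: 10111 XOR 11101 = 01010
  pos 2: 10100 XOR 11101 = 01001
  pos 3: 10010 XOR 11101 = 01111
  pos 4: 11110 XOR 11101 = 00011
  pos 7: 11000 XOR 11101 = 00101
Remainder (last 4 bits) = 1010. This is the CRC / FCS.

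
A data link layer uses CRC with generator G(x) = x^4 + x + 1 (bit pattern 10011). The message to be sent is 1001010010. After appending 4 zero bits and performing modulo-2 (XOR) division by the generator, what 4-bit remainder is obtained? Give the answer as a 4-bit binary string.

1001

Append 4 zeros: 10010100100000. Divide by 10011 (XOR where the leading bit is 1):
  pos 0: 10010 XOR 10011 = 00001
  pos 4: 11001 XOR 10011 = 01010
  pos 5: 10100 XOR 10011 = 00111
  pos 7: 11100 XOR 10011 = 01111
  pos 8: 11110 XOR 10011 = 01101
  pos 9: 11010 XOR 10011 = 01001
Remainder (last 4 bits) = 1001. This is the CRC / FCS.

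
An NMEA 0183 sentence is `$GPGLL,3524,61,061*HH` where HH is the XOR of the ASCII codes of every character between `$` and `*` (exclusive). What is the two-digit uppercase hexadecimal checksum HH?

4C

XOR the ASCII codes of the payload characters:
  'G' = 0x47 → acc = 0x47
  'P' = 0x50 → acc = 0x17
  'G' = 0x47 → acc = 0x50
  'L' = 0x4C → acc = 0x1C
  'L' = 0x4C → acc = 0x50
  ',' = 0x2C → acc = 0x7C
  '3' = 0x33 → acc = 0x4F
  '5' = 0x35 → acc = 0x7A
  '2' = 0x32 → acc = 0x48
  '4' = 0x34 → acc = 0x7C
  ',' = 0x2C → acc = 0x50
  '6' = 0x36 → acc = 0x66
  '1' = 0x31 → acc = 0x57
  ',' = 0x2C → acc = 0x7B
  '0' = 0x30 → acc = 0x4B
  '6' = 0x36 → acc = 0x7D
  '1' = 0x31 → acc = 0x4C
Checksum = 0x4C.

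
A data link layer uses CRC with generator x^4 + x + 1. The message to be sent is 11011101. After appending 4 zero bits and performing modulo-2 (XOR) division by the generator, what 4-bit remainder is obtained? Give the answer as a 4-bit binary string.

1000

Append 4 zeros: 110111010000. Divide by 10011 (XOR where the leading bit is 1):
  pos 0: 11011 XOR 10011 = 01000
  pos 1: 10001 XOR 10011 = 00010
  pos 4: 10010 XOR 10011 = 00001
Remainder (last 4 bits) = 1000. This is the CRC / FCS.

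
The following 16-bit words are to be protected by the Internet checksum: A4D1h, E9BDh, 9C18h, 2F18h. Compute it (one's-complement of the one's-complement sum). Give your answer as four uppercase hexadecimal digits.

One's-complement addition (fold any carry out of bit 15 back into bit 0):
  0xA4D1 + 0xE9BD = 0x18E8E → wrap carry → 0x8E8F
  0x8E8F + 0x9C18 = 0x12AA7 → wrap carry → 0x2AA8
  0x2AA8 + 0x2F18 = 0x059C0
One's-complement sum = 0x59C0.
Checksum = ~0x59C0 & 0xFFFF = 0xA63F.

A63F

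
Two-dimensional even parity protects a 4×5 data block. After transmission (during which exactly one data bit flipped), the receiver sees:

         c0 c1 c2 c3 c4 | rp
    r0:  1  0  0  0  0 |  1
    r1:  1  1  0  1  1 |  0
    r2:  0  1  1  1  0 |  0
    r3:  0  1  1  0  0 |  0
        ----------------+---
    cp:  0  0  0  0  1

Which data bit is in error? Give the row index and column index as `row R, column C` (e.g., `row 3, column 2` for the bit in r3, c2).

row 2, column 1

Recompute each row's even parity and compare to rp:
  r0: data parity 1, sent rp 1 → ok
  r1: data parity 0, sent rp 0 → ok
  r2: data parity 1, sent rp 0 → mismatch
  r3: data parity 0, sent rp 0 → ok
Recompute each column's even parity and compare to cp:
  c0: data parity 0, sent cp 0 → ok
  c1: data parity 1, sent cp 0 → mismatch
  c2: data parity 0, sent cp 0 → ok
  c3: data parity 0, sent cp 0 → ok
  c4: data parity 1, sent cp 1 → ok
Exactly one row (r2) and one column (c1) fail → the flipped bit is at their intersection.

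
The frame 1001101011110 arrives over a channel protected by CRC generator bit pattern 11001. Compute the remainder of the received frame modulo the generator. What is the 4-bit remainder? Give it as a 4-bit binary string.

Modulo-2 division of 1001101011110 by 11001:
  pos 0: 10011 XOR 11001 = 01010
  pos 1: 10100 XOR 11001 = 01101
  pos 2: 11011 XOR 11001 = 00010
  pos 5: 10011 XOR 11001 = 01010
  pos 6: 10101 XOR 11001 = 01100
  pos 7: 11001 XOR 11001 = 00000
Remainder = 0000 (zero — the frame passes the CRC check).

0000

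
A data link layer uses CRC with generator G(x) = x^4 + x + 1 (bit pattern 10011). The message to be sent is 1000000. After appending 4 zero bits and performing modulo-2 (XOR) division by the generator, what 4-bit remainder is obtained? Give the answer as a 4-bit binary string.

Append 4 zeros: 10000000000. Divide by 10011 (XOR where the leading bit is 1):
  pos 0: 10000 XOR 10011 = 00011
  pos 3: 11000 XOR 10011 = 01011
  pos 4: 10110 XOR 10011 = 00101
  pos 6: 10100 XOR 10011 = 00111
Remainder (last 4 bits) = 0111. This is the CRC / FCS.

0111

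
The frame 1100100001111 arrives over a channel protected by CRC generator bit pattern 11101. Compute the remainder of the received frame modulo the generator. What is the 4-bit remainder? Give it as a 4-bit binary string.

Modulo-2 division of 1100100001111 by 11101:
  pos 0: 11001 XOR 11101 = 00100
  pos 2: 10000 XOR 11101 = 01101
  pos 3: 11010 XOR 11101 = 00111
  pos 5: 11101 XOR 11101 = 00000
Remainder = 0111 (nonzero — an error is detected).

0111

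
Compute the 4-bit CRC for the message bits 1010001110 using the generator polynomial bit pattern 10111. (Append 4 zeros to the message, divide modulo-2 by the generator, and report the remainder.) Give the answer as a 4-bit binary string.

1000

Append 4 zeros: 10100011100000. Divide by 10111 (XOR where the leading bit is 1):
  pos 0: 10100 XOR 10111 = 00011
  pos 3: 11011 XOR 10111 = 01100
  pos 4: 11001 XOR 10111 = 01110
  pos 5: 11100 XOR 10111 = 01011
  pos 6: 10110 XOR 10111 = 00001
Remainder (last 4 bits) = 1000. This is the CRC / FCS.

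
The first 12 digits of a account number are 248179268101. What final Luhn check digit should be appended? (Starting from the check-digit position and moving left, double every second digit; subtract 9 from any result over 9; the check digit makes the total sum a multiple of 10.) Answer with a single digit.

Partial digits right→left: 1 0 1 8 6 2 9 7 1 8 4 2
Double every second digit counting from the check-digit position (so the 1st, 3rd, 5th, ... of the partial from the right).
  doubled (with −9 where >9): 2 2 3 9 2 8 → sum 26
  kept as-is: 0 8 2 7 8 2 → sum 27
Total = 26 + 27 = 53.
Check digit = (10 − (53 mod 10)) mod 10 = 7.

7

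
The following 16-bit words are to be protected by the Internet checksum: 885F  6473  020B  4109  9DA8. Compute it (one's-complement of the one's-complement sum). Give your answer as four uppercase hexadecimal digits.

One's-complement addition (fold any carry out of bit 15 back into bit 0):
  0x885F + 0x6473 = 0x0ECD2
  0xECD2 + 0x020B = 0x0EEDD
  0xEEDD + 0x4109 = 0x12FE6 → wrap carry → 0x2FE7
  0x2FE7 + 0x9DA8 = 0x0CD8F
One's-complement sum = 0xCD8F.
Checksum = ~0xCD8F & 0xFFFF = 0x3270.

3270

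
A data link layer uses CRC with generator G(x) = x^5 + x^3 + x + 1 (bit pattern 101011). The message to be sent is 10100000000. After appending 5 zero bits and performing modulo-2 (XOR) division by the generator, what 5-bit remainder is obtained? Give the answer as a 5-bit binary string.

Append 5 zeros: 1010000000000000. Divide by 101011 (XOR where the leading bit is 1):
  pos 0: 101000 XOR 101011 = 000011
  pos 4: 110000 XOR 101011 = 011011
  pos 5: 110110 XOR 101011 = 011101
  pos 6: 111010 XOR 101011 = 010001
  pos 7: 100010 XOR 101011 = 001001
  pos 9: 100100 XOR 101011 = 001111
Remainder (last 5 bits) = 11110. This is the CRC / FCS.

11110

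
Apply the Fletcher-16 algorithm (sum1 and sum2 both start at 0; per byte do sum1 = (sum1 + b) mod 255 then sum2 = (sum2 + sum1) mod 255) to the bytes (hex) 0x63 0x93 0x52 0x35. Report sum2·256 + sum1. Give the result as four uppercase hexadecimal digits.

227E

Running sums (mod 255):
  after byte 0 (0x63): sum1=99, sum2=99
  after byte 1 (0x93): sum1=246, sum2=90
  after byte 2 (0x52): sum1=73, sum2=163
  after byte 3 (0x35): sum1=126, sum2=34
Checksum = sum2·256 + sum1 = 34·256 + 126 = 8830 = 0x227E.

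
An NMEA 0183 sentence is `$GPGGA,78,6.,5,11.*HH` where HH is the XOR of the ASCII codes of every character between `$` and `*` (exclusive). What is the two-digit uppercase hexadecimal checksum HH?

XOR the ASCII codes of the payload characters:
  'G' = 0x47 → acc = 0x47
  'P' = 0x50 → acc = 0x17
  'G' = 0x47 → acc = 0x50
  'G' = 0x47 → acc = 0x17
  'A' = 0x41 → acc = 0x56
  ',' = 0x2C → acc = 0x7A
  '7' = 0x37 → acc = 0x4D
  '8' = 0x38 → acc = 0x75
  ',' = 0x2C → acc = 0x59
  '6' = 0x36 → acc = 0x6F
  '.' = 0x2E → acc = 0x41
  ',' = 0x2C → acc = 0x6D
  '5' = 0x35 → acc = 0x58
  ',' = 0x2C → acc = 0x74
  '1' = 0x31 → acc = 0x45
  '1' = 0x31 → acc = 0x74
  '.' = 0x2E → acc = 0x5A
Checksum = 0x5A.

5A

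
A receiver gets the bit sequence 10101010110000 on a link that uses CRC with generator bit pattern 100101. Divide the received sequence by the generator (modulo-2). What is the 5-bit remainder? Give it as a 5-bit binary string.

Modulo-2 division of 10101010110000 by 100101:
  pos 0: 101010 XOR 100101 = 001111
  pos 2: 111110 XOR 100101 = 011011
  pos 3: 110111 XOR 100101 = 010010
  pos 4: 100101 XOR 100101 = 000000
Remainder = 00000 (zero — the frame passes the CRC check).

00000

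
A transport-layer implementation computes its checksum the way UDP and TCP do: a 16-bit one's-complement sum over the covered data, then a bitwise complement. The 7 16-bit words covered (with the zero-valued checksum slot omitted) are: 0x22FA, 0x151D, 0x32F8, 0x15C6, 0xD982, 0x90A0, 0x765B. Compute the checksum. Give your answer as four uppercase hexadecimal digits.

One's-complement addition (fold any carry out of bit 15 back into bit 0):
  0x22FA + 0x151D = 0x03817
  0x3817 + 0x32F8 = 0x06B0F
  0x6B0F + 0x15C6 = 0x080D5
  0x80D5 + 0xD982 = 0x15A57 → wrap carry → 0x5A58
  0x5A58 + 0x90A0 = 0x0EAF8
  0xEAF8 + 0x765B = 0x16153 → wrap carry → 0x6154
One's-complement sum = 0x6154.
Checksum = ~0x6154 & 0xFFFF = 0x9EAB.

9EAB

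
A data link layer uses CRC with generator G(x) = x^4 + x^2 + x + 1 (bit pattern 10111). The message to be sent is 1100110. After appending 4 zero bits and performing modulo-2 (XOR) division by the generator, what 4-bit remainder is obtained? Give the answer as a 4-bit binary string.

1001

Append 4 zeros: 11001100000. Divide by 10111 (XOR where the leading bit is 1):
  pos 0: 11001 XOR 10111 = 01110
  pos 1: 11101 XOR 10111 = 01010
  pos 2: 10100 XOR 10111 = 00011
  pos 5: 11000 XOR 10111 = 01111
  pos 6: 11110 XOR 10111 = 01001
Remainder (last 4 bits) = 1001. This is the CRC / FCS.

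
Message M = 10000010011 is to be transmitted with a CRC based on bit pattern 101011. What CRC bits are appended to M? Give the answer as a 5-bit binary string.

Append 5 zeros: 1000001001100000. Divide by 101011 (XOR where the leading bit is 1):
  pos 0: 100000 XOR 101011 = 001011
  pos 2: 101110 XOR 101011 = 000101
  pos 5: 101011 XOR 101011 = 000000
Remainder (last 5 bits) = 00000. This is the CRC / FCS.

00000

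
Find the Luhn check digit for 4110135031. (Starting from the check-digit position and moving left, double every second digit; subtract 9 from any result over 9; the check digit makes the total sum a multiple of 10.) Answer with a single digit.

Partial digits right→left: 1 3 0 5 3 1 0 1 1 4
Double every second digit counting from the check-digit position (so the 1st, 3rd, 5th, ... of the partial from the right).
  doubled (with −9 where >9): 2 0 6 0 2 → sum 10
  kept as-is: 3 5 1 1 4 → sum 14
Total = 10 + 14 = 24.
Check digit = (10 − (24 mod 10)) mod 10 = 6.

6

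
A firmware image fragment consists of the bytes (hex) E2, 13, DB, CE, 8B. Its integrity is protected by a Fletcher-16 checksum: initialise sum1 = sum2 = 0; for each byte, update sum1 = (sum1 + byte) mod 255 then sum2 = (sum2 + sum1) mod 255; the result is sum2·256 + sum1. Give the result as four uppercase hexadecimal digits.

772C

Running sums (mod 255):
  after byte 0 (E2): sum1=226, sum2=226
  after byte 1 (13): sum1=245, sum2=216
  after byte 2 (DB): sum1=209, sum2=170
  after byte 3 (CE): sum1=160, sum2=75
  after byte 4 (8B): sum1=44, sum2=119
Checksum = sum2·256 + sum1 = 119·256 + 44 = 30508 = 0x772C.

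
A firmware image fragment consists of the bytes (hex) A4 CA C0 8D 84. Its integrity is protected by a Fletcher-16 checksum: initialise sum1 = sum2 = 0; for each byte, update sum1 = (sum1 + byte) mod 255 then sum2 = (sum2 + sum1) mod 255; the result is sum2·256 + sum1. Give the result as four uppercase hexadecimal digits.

Running sums (mod 255):
  after byte 0 (A4): sum1=164, sum2=164
  after byte 1 (CA): sum1=111, sum2=20
  after byte 2 (C0): sum1=48, sum2=68
  after byte 3 (8D): sum1=189, sum2=2
  after byte 4 (84): sum1=66, sum2=68
Checksum = sum2·256 + sum1 = 68·256 + 66 = 17474 = 0x4442.

4442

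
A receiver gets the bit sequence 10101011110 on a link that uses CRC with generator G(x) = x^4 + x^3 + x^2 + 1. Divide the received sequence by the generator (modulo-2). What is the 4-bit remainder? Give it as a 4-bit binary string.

0111

Modulo-2 division of 10101011110 by 11101:
  pos 0: 10101 XOR 11101 = 01000
  pos 1: 10000 XOR 11101 = 01101
  pos 2: 11011 XOR 11101 = 00110
  pos 4: 11011 XOR 11101 = 00110
  pos 6: 11010 XOR 11101 = 00111
Remainder = 0111 (nonzero — an error is detected).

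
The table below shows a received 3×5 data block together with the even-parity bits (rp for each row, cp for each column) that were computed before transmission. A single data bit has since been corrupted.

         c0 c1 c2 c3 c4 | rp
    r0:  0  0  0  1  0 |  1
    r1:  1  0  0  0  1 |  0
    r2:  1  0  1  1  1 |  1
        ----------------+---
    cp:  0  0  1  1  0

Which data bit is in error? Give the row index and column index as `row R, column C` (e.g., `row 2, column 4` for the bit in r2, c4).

row 2, column 3

Recompute each row's even parity and compare to rp:
  r0: data parity 1, sent rp 1 → ok
  r1: data parity 0, sent rp 0 → ok
  r2: data parity 0, sent rp 1 → mismatch
Recompute each column's even parity and compare to cp:
  c0: data parity 0, sent cp 0 → ok
  c1: data parity 0, sent cp 0 → ok
  c2: data parity 1, sent cp 1 → ok
  c3: data parity 0, sent cp 1 → mismatch
  c4: data parity 0, sent cp 0 → ok
Exactly one row (r2) and one column (c3) fail → the flipped bit is at their intersection.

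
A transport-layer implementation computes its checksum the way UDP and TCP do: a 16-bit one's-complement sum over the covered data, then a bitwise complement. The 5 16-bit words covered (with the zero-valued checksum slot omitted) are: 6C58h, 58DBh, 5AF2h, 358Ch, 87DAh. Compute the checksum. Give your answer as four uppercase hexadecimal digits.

2273

One's-complement addition (fold any carry out of bit 15 back into bit 0):
  0x6C58 + 0x58DB = 0x0C533
  0xC533 + 0x5AF2 = 0x12025 → wrap carry → 0x2026
  0x2026 + 0x358C = 0x055B2
  0x55B2 + 0x87DA = 0x0DD8C
One's-complement sum = 0xDD8C.
Checksum = ~0xDD8C & 0xFFFF = 0x2273.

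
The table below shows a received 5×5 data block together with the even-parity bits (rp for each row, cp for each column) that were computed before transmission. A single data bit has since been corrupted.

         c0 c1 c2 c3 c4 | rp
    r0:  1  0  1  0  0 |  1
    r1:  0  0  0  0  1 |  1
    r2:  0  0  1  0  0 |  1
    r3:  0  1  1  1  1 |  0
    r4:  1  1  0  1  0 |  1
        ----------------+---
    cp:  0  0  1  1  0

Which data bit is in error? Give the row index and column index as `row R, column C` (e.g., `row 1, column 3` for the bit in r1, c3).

Recompute each row's even parity and compare to rp:
  r0: data parity 0, sent rp 1 → mismatch
  r1: data parity 1, sent rp 1 → ok
  r2: data parity 1, sent rp 1 → ok
  r3: data parity 0, sent rp 0 → ok
  r4: data parity 1, sent rp 1 → ok
Recompute each column's even parity and compare to cp:
  c0: data parity 0, sent cp 0 → ok
  c1: data parity 0, sent cp 0 → ok
  c2: data parity 1, sent cp 1 → ok
  c3: data parity 0, sent cp 1 → mismatch
  c4: data parity 0, sent cp 0 → ok
Exactly one row (r0) and one column (c3) fail → the flipped bit is at their intersection.

row 0, column 3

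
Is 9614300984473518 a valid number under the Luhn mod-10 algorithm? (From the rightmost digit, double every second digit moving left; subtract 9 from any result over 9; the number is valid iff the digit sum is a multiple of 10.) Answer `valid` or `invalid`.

invalid

From the right, keep odd positions and double even positions (subtract 9 from any doubled value over 9):
  doubled (positions 2,4,...): 2 6 8 7 0 6 2 9 → sum 40
  kept (positions 1,3,...): 8 5 7 4 9 0 4 6 → sum 43
Total = 83.
83 mod 10 = 3, so the number is invalid.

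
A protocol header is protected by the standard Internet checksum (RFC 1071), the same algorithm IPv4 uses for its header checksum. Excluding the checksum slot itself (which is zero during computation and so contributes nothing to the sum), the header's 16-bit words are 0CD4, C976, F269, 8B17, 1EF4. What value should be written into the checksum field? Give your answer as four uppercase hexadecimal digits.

8D3F

One's-complement addition (fold any carry out of bit 15 back into bit 0):
  0x0CD4 + 0xC976 = 0x0D64A
  0xD64A + 0xF269 = 0x1C8B3 → wrap carry → 0xC8B4
  0xC8B4 + 0x8B17 = 0x153CB → wrap carry → 0x53CC
  0x53CC + 0x1EF4 = 0x072C0
One's-complement sum = 0x72C0.
Checksum = ~0x72C0 & 0xFFFF = 0x8D3F.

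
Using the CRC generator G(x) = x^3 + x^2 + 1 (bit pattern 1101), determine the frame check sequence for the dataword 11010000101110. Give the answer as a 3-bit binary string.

Append 3 zeros: 11010000101110000. Divide by 1101 (XOR where the leading bit is 1):
  pos 0: 1101 XOR 1101 = 0000
  pos 8: 1011 XOR 1101 = 0110
  pos 9: 1101 XOR 1101 = 0000
Remainder (last 3 bits) = 000. This is the CRC / FCS.

000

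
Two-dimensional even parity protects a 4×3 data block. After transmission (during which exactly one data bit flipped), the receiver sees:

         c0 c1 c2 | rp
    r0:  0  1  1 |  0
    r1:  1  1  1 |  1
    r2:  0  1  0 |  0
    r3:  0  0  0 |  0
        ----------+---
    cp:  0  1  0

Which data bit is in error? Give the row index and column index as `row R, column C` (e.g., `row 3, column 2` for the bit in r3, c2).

Recompute each row's even parity and compare to rp:
  r0: data parity 0, sent rp 0 → ok
  r1: data parity 1, sent rp 1 → ok
  r2: data parity 1, sent rp 0 → mismatch
  r3: data parity 0, sent rp 0 → ok
Recompute each column's even parity and compare to cp:
  c0: data parity 1, sent cp 0 → mismatch
  c1: data parity 1, sent cp 1 → ok
  c2: data parity 0, sent cp 0 → ok
Exactly one row (r2) and one column (c0) fail → the flipped bit is at their intersection.

row 2, column 0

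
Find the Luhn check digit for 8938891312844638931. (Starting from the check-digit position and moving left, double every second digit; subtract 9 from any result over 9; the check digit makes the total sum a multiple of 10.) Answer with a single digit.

2

Partial digits right→left: 1 3 9 8 3 6 4 4 8 2 1 3 1 9 8 8 3 9 8
Double every second digit counting from the check-digit position (so the 1st, 3rd, 5th, ... of the partial from the right).
  doubled (with −9 where >9): 2 9 6 8 7 2 2 7 6 7 → sum 56
  kept as-is: 3 8 6 4 2 3 9 8 9 → sum 52
Total = 56 + 52 = 108.
Check digit = (10 − (108 mod 10)) mod 10 = 2.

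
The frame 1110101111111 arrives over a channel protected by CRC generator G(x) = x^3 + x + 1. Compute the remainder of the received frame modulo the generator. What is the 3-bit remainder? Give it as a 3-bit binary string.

Modulo-2 division of 1110101111111 by 1011:
  pos 0: 1110 XOR 1011 = 0101
  pos 1: 1011 XOR 1011 = 0000
  pos 6: 1111 XOR 1011 = 0100
  pos 7: 1001 XOR 1011 = 0010
  pos 9: 1011 XOR 1011 = 0000
Remainder = 000 (zero — the frame passes the CRC check).

000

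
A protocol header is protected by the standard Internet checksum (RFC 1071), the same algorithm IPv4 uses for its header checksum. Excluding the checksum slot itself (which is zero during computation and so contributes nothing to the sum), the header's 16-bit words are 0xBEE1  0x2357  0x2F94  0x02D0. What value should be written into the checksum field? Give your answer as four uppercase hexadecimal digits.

EB62

One's-complement addition (fold any carry out of bit 15 back into bit 0):
  0xBEE1 + 0x2357 = 0x0E238
  0xE238 + 0x2F94 = 0x111CC → wrap carry → 0x11CD
  0x11CD + 0x02D0 = 0x0149D
One's-complement sum = 0x149D.
Checksum = ~0x149D & 0xFFFF = 0xEB62.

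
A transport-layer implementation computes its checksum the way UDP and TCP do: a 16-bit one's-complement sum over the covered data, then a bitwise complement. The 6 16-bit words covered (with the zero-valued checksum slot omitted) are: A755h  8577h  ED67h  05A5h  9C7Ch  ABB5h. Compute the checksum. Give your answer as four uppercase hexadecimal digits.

One's-complement addition (fold any carry out of bit 15 back into bit 0):
  0xA755 + 0x8577 = 0x12CCC → wrap carry → 0x2CCD
  0x2CCD + 0xED67 = 0x11A34 → wrap carry → 0x1A35
  0x1A35 + 0x05A5 = 0x01FDA
  0x1FDA + 0x9C7C = 0x0BC56
  0xBC56 + 0xABB5 = 0x1680B → wrap carry → 0x680C
One's-complement sum = 0x680C.
Checksum = ~0x680C & 0xFFFF = 0x97F3.

97F3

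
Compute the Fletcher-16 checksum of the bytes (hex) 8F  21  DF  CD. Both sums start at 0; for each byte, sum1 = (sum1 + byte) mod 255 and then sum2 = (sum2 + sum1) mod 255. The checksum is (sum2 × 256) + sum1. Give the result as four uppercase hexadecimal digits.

2F5E

Running sums (mod 255):
  after byte 0 (8F): sum1=143, sum2=143
  after byte 1 (21): sum1=176, sum2=64
  after byte 2 (DF): sum1=144, sum2=208
  after byte 3 (CD): sum1=94, sum2=47
Checksum = sum2·256 + sum1 = 47·256 + 94 = 12126 = 0x2F5E.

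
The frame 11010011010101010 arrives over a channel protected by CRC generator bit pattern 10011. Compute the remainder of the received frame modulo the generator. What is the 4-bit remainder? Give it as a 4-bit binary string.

Modulo-2 division of 11010011010101010 by 10011:
  pos 0: 11010 XOR 10011 = 01001
  pos 1: 10010 XOR 10011 = 00001
  pos 5: 11101 XOR 10011 = 01110
  pos 6: 11100 XOR 10011 = 01111
  pos 7: 11111 XOR 10011 = 01100
  pos 8: 11000 XOR 10011 = 01011
  pos 9: 10111 XOR 10011 = 00100
  pos 11: 10001 XOR 10011 = 00010
Remainder = 0100 (nonzero — an error is detected).

0100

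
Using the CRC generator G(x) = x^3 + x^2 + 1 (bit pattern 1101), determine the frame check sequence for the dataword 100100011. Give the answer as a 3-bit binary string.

111

Append 3 zeros: 100100011000. Divide by 1101 (XOR where the leading bit is 1):
  pos 0: 1001 XOR 1101 = 0100
  pos 1: 1000 XOR 1101 = 0101
  pos 2: 1010 XOR 1101 = 0111
  pos 3: 1110 XOR 1101 = 0011
  pos 5: 1111 XOR 1101 = 0010
  pos 7: 1000 XOR 1101 = 0101
  pos 8: 1010 XOR 1101 = 0111
Remainder (last 3 bits) = 111. This is the CRC / FCS.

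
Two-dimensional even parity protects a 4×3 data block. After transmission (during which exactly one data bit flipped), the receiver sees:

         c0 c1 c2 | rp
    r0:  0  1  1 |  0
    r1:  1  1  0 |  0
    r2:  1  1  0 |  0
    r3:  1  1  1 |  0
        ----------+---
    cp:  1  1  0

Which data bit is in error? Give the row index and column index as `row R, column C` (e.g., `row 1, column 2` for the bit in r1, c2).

Recompute each row's even parity and compare to rp:
  r0: data parity 0, sent rp 0 → ok
  r1: data parity 0, sent rp 0 → ok
  r2: data parity 0, sent rp 0 → ok
  r3: data parity 1, sent rp 0 → mismatch
Recompute each column's even parity and compare to cp:
  c0: data parity 1, sent cp 1 → ok
  c1: data parity 0, sent cp 1 → mismatch
  c2: data parity 0, sent cp 0 → ok
Exactly one row (r3) and one column (c1) fail → the flipped bit is at their intersection.

row 3, column 1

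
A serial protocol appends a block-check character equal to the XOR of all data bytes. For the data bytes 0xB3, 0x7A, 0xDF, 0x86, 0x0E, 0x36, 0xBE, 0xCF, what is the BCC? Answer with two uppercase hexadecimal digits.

XOR the bytes together:
  start with 0xB3
  0xB3 ⊕ 0x7A = 0xC9
  0xC9 ⊕ 0xDF = 0x16
  0x16 ⊕ 0x86 = 0x90
  0x90 ⊕ 0x0E = 0x9E
  0x9E ⊕ 0x36 = 0xA8
  0xA8 ⊕ 0xBE = 0x16
  0x16 ⊕ 0xCF = 0xD9

D9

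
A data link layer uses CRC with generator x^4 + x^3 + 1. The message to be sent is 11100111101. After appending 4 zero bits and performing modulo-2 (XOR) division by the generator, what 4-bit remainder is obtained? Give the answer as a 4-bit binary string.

Append 4 zeros: 111001111010000. Divide by 11001 (XOR where the leading bit is 1):
  pos 0: 11100 XOR 11001 = 00101
  pos 2: 10111 XOR 11001 = 01110
  pos 3: 11101 XOR 11001 = 00100
  pos 5: 10010 XOR 11001 = 01011
  pos 6: 10111 XOR 11001 = 01110
  pos 7: 11100 XOR 11001 = 00101
  pos 9: 10100 XOR 11001 = 01101
  pos 10: 11010 XOR 11001 = 00011
Remainder (last 4 bits) = 0011. This is the CRC / FCS.

0011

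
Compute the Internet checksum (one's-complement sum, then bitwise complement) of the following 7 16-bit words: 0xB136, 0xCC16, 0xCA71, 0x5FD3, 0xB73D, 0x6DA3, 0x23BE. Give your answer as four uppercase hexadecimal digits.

One's-complement addition (fold any carry out of bit 15 back into bit 0):
  0xB136 + 0xCC16 = 0x17D4C → wrap carry → 0x7D4D
  0x7D4D + 0xCA71 = 0x147BE → wrap carry → 0x47BF
  0x47BF + 0x5FD3 = 0x0A792
  0xA792 + 0xB73D = 0x15ECF → wrap carry → 0x5ED0
  0x5ED0 + 0x6DA3 = 0x0CC73
  0xCC73 + 0x23BE = 0x0F031
One's-complement sum = 0xF031.
Checksum = ~0xF031 & 0xFFFF = 0x0FCE.

0FCE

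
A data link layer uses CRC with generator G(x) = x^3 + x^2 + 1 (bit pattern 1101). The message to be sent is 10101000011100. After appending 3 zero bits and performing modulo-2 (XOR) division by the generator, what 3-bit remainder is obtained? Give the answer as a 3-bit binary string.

010

Append 3 zeros: 10101000011100000. Divide by 1101 (XOR where the leading bit is 1):
  pos 0: 1010 XOR 1101 = 0111
  pos 1: 1111 XOR 1101 = 0010
  pos 3: 1000 XOR 1101 = 0101
  pos 4: 1010 XOR 1101 = 0111
  pos 5: 1110 XOR 1101 = 0011
  pos 7: 1111 XOR 1101 = 0010
  pos 9: 1010 XOR 1101 = 0111
  pos 10: 1110 XOR 1101 = 0011
  pos 12: 1100 XOR 1101 = 0001
Remainder (last 3 bits) = 010. This is the CRC / FCS.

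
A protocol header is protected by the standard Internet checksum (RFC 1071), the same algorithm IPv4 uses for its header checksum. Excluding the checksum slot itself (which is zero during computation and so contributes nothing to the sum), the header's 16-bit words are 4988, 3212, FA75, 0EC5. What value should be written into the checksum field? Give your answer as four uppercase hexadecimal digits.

7B2A

One's-complement addition (fold any carry out of bit 15 back into bit 0):
  0x4988 + 0x3212 = 0x07B9A
  0x7B9A + 0xFA75 = 0x1760F → wrap carry → 0x7610
  0x7610 + 0x0EC5 = 0x084D5
One's-complement sum = 0x84D5.
Checksum = ~0x84D5 & 0xFFFF = 0x7B2A.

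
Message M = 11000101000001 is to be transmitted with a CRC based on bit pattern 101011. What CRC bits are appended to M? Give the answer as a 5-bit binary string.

10101

Append 5 zeros: 1100010100000100000. Divide by 101011 (XOR where the leading bit is 1):
  pos 0: 110001 XOR 101011 = 011010
  pos 1: 110100 XOR 101011 = 011111
  pos 2: 111111 XOR 101011 = 010100
  pos 3: 101000 XOR 101011 = 000011
  pos 7: 110000 XOR 101011 = 011011
  pos 8: 110111 XOR 101011 = 011100
  pos 9: 111000 XOR 101011 = 010011
  pos 10: 100110 XOR 101011 = 001101
  pos 12: 110100 XOR 101011 = 011111
  pos 13: 111110 XOR 101011 = 010101
Remainder (last 5 bits) = 10101. This is the CRC / FCS.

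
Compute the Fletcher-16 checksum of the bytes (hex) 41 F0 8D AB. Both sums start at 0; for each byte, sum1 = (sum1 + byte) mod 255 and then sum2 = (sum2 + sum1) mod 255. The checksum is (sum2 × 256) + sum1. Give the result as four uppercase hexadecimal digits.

9E6B

Running sums (mod 255):
  after byte 0 (41): sum1=65, sum2=65
  after byte 1 (F0): sum1=50, sum2=115
  after byte 2 (8D): sum1=191, sum2=51
  after byte 3 (AB): sum1=107, sum2=158
Checksum = sum2·256 + sum1 = 158·256 + 107 = 40555 = 0x9E6B.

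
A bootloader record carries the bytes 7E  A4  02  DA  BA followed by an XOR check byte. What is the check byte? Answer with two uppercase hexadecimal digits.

XOR the bytes together:
  start with 0x7E
  0x7E ⊕ 0xA4 = 0xDA
  0xDA ⊕ 0x02 = 0xD8
  0xD8 ⊕ 0xDA = 0x02
  0x02 ⊕ 0xBA = 0xB8

B8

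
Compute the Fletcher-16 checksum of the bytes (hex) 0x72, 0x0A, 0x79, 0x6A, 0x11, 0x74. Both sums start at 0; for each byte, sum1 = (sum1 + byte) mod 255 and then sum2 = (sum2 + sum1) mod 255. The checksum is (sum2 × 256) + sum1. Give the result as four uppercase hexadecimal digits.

9CE5

Running sums (mod 255):
  after byte 0 (0x72): sum1=114, sum2=114
  after byte 1 (0x0A): sum1=124, sum2=238
  after byte 2 (0x79): sum1=245, sum2=228
  after byte 3 (0x6A): sum1=96, sum2=69
  after byte 4 (0x11): sum1=113, sum2=182
  after byte 5 (0x74): sum1=229, sum2=156
Checksum = sum2·256 + sum1 = 156·256 + 229 = 40165 = 0x9CE5.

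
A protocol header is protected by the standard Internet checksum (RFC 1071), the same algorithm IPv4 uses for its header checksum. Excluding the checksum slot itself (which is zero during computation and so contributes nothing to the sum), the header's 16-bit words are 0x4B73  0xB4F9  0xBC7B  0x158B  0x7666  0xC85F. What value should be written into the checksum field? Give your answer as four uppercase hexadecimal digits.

EEC5

One's-complement addition (fold any carry out of bit 15 back into bit 0):
  0x4B73 + 0xB4F9 = 0x1006C → wrap carry → 0x006D
  0x006D + 0xBC7B = 0x0BCE8
  0xBCE8 + 0x158B = 0x0D273
  0xD273 + 0x7666 = 0x148D9 → wrap carry → 0x48DA
  0x48DA + 0xC85F = 0x11139 → wrap carry → 0x113A
One's-complement sum = 0x113A.
Checksum = ~0x113A & 0xFFFF = 0xEEC5.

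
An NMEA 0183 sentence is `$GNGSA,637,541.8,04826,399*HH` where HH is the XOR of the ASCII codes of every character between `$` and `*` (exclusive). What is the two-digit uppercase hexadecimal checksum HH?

XOR the ASCII codes of the payload characters:
  'G' = 0x47 → acc = 0x47
  'N' = 0x4E → acc = 0x09
  'G' = 0x47 → acc = 0x4E
  'S' = 0x53 → acc = 0x1D
  'A' = 0x41 → acc = 0x5C
  ',' = 0x2C → acc = 0x70
  '6' = 0x36 → acc = 0x46
  '3' = 0x33 → acc = 0x75
  '7' = 0x37 → acc = 0x42
  ',' = 0x2C → acc = 0x6E
  '5' = 0x35 → acc = 0x5B
  '4' = 0x34 → acc = 0x6F
  '1' = 0x31 → acc = 0x5E
  '.' = 0x2E → acc = 0x70
  '8' = 0x38 → acc = 0x48
  ',' = 0x2C → acc = 0x64
  '0' = 0x30 → acc = 0x54
  '4' = 0x34 → acc = 0x60
  '8' = 0x38 → acc = 0x58
  '2' = 0x32 → acc = 0x6A
  '6' = 0x36 → acc = 0x5C
  ',' = 0x2C → acc = 0x70
  '3' = 0x33 → acc = 0x43
  '9' = 0x39 → acc = 0x7A
  '9' = 0x39 → acc = 0x43
Checksum = 0x43.

43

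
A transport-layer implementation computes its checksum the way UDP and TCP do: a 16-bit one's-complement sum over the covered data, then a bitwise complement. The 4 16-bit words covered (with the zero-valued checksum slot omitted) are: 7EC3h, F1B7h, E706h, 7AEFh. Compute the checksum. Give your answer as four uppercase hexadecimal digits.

One's-complement addition (fold any carry out of bit 15 back into bit 0):
  0x7EC3 + 0xF1B7 = 0x1707A → wrap carry → 0x707B
  0x707B + 0xE706 = 0x15781 → wrap carry → 0x5782
  0x5782 + 0x7AEF = 0x0D271
One's-complement sum = 0xD271.
Checksum = ~0xD271 & 0xFFFF = 0x2D8E.

2D8E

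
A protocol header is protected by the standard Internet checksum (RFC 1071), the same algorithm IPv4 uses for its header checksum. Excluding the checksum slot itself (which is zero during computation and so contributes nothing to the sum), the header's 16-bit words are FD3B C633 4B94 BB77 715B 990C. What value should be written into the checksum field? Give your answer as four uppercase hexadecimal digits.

One's-complement addition (fold any carry out of bit 15 back into bit 0):
  0xFD3B + 0xC633 = 0x1C36E → wrap carry → 0xC36F
  0xC36F + 0x4B94 = 0x10F03 → wrap carry → 0x0F04
  0x0F04 + 0xBB77 = 0x0CA7B
  0xCA7B + 0x715B = 0x13BD6 → wrap carry → 0x3BD7
  0x3BD7 + 0x990C = 0x0D4E3
One's-complement sum = 0xD4E3.
Checksum = ~0xD4E3 & 0xFFFF = 0x2B1C.

2B1C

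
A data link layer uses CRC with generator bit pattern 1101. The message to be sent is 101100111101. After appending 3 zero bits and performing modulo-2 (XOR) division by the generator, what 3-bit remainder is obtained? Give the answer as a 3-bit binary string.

Append 3 zeros: 101100111101000. Divide by 1101 (XOR where the leading bit is 1):
  pos 0: 1011 XOR 1101 = 0110
  pos 1: 1100 XOR 1101 = 0001
  pos 4: 1011 XOR 1101 = 0110
  pos 5: 1101 XOR 1101 = 0000
  pos 9: 1010 XOR 1101 = 0111
  pos 10: 1110 XOR 1101 = 0011
Remainder (last 3 bits) = 110. This is the CRC / FCS.

110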